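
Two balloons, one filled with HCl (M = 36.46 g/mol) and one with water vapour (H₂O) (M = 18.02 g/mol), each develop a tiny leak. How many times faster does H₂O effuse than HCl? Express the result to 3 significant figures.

By Graham's law, rate_H₂O/rate_HCl = √(M_HCl/M_H₂O) = √(36.46/18.02) = √2.023 = 1.42.

1.42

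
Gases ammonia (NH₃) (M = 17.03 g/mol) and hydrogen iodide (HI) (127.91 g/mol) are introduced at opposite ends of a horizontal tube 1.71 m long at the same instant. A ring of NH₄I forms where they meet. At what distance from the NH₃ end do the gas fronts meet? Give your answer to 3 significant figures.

In equal time, each gas travels a distance ∝ its rate ∝ 1/√M, so d_NH₃/d_HI = √(M_HI/M_NH₃) = √(127.91/17.03) = 2.741.
With d_NH₃ + d_HI = 1.71 m, d_HI = 1.71/(1 + 2.741) = 0.4571 m.
d_NH₃ = 1.71 − 0.4571 = 1.25 m.

1.25 m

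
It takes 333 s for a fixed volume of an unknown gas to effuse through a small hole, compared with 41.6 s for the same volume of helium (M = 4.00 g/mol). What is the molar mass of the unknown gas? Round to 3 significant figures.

256 g/mol

Since effusion rate ∝ 1/√M, t_X/t_He = √(M_X/M_He).
333/41.6 = 8.005 = √(M_X/4.00)
M_X = 4.00 × 8.005² = 4.00 × 64.08 = 256 g/mol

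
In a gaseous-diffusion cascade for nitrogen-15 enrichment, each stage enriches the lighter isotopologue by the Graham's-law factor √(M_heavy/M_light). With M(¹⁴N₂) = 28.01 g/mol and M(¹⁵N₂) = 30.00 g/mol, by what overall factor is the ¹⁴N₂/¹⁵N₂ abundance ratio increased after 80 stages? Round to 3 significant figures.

15.6

Overall factor = α^80 with α = √(30.00/28.01), i.e. (30.00/28.01)^(80/2).
= 1.07105^40 = 15.6.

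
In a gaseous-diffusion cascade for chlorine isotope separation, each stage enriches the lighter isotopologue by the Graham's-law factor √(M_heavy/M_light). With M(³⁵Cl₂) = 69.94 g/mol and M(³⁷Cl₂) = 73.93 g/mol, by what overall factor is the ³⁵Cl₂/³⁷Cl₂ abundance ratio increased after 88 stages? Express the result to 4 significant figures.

11.49

The single-stage factor is √(M_heavy/M_light), so 88 stages give [√(73.93/69.94)]^88 = (73.93/69.94)^(88/2).
= 1.05705^44 = 11.49.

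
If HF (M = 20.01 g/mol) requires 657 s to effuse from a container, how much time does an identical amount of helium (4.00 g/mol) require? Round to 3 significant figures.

294 s

Graham's law gives t_He/t_HF = √(M_He/M_HF) = √(4.00/20.01) = √0.1999 = 0.4471.
So the time for He is 657 × 0.4471 = 294 s.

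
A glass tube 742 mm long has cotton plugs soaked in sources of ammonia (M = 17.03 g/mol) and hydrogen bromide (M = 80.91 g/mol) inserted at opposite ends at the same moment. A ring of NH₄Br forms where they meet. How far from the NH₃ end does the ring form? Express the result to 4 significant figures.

508.6 mm

The fronts meet when d_NH₃ + d_HBr = L with d_NH₃/d_HBr = √(M_HBr/M_NH₃) (Graham's law). Here √(M_HBr/M_NH₃) = √(80.91/17.03) = 2.180.
With d_NH₃ + d_HBr = 742 mm, d_HBr = 742/(1 + 2.180) = 233.4 mm.
d_NH₃ = 742 − 233.4 = 508.6 mm.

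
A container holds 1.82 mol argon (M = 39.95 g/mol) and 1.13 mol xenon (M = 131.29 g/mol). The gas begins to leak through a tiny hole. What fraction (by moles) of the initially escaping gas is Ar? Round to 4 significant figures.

The effusion rate of species i is ∝ p_i/√M_i ∝ n_i/√M_i.
Mole fraction of Ar in the effusate = (n_Ar/√M_Ar) / (n_Ar/√M_Ar + n_Xe/√M_Xe)
= (1.82/√39.95) / (1.82/√39.95 + 1.13/√131.29) = 0.2879/(0.2879 + 0.09862) = 0.7449.

0.7449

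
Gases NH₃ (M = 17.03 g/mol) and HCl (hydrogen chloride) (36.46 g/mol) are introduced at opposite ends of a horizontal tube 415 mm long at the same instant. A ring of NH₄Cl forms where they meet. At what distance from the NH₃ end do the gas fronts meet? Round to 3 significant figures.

In equal time, each gas travels a distance ∝ its rate ∝ 1/√M, so d_NH₃/d_HCl = √(M_HCl/M_NH₃) = √(36.46/17.03) = 1.463.
With d_NH₃ + d_HCl = 415 mm, d_HCl = 415/(1 + 1.463) = 168.5 mm.
d_NH₃ = 415 − 168.5 = 247 mm.

247 mm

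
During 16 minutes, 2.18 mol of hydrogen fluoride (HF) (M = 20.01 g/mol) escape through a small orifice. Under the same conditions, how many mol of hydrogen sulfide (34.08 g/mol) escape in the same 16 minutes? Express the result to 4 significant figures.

1.670 mol

Graham's law gives rate_H₂S/rate_HF = √(M_HF/M_H₂S) = √(20.01/34.08) = √0.5871 = 0.7663.
So the amount for H₂S is 2.18 × 0.7663 = 1.670 mol.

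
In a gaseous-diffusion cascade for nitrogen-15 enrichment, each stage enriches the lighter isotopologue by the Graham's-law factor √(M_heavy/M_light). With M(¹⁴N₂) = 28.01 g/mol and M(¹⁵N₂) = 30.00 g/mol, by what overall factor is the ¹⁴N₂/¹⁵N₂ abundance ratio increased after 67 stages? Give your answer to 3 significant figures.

The single-stage factor is √(M_heavy/M_light), so 67 stages give [√(30.00/28.01)]^67 = (30.00/28.01)^(67/2).
= 1.07105^(67/2) = 9.97.

9.97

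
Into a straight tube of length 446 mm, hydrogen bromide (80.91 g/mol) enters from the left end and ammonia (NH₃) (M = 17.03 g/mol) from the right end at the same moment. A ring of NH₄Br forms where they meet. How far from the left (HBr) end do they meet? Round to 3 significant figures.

In equal time, each gas travels a distance ∝ its rate ∝ 1/√M, so d_HBr/d_NH₃ = √(M_NH₃/M_HBr) = √(17.03/80.91) = 0.4588.
With d_HBr + d_NH₃ = 446 mm, d_NH₃ = 446/(1 + 0.4588) = 305.7 mm.
d_HBr = 446 − 305.7 = 140 mm.

140 mm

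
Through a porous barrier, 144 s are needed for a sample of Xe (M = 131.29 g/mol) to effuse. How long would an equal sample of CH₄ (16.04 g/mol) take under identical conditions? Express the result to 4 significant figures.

By Graham's law, t_CH₄/t_Xe = √(M_CH₄/M_Xe) = √(16.04/131.29) = √0.1222 = 0.3495.
So the time for CH₄ is 144 × 0.3495 = 50.33 s.

50.33 s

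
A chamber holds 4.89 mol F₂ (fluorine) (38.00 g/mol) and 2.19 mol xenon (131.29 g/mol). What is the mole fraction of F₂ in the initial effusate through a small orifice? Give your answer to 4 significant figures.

Each component's effusion rate ∝ (its partial pressure)·(1/√M) ∝ n_i/√M_i.
x_F₂(eff) = (n_F₂/√M_F₂) / (n_F₂/√M_F₂ + n_Xe/√M_Xe)
= (4.89/√38.00) / (4.89/√38.00 + 2.19/√131.29) = 0.7933/(0.7933 + 0.1911) = 0.8058.

0.8058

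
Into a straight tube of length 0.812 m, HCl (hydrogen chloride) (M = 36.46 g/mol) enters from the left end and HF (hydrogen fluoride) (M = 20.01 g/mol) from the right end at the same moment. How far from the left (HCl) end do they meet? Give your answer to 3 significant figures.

0.346 m

Graham's law gives d_HCl/d_HF = rate_HCl/rate_HF = √(M_HF/M_HCl) = √(20.01/36.46) = 0.7408.
With d_HCl + d_HF = 0.812 m, d_HF = 0.812/(1 + 0.7408) = 0.4664 m.
d_HCl = 0.812 − 0.4664 = 0.346 m.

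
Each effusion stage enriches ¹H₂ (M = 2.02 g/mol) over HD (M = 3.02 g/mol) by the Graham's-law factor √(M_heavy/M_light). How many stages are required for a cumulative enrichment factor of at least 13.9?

With α = √(3.02/2.02) per stage, ln α = ½ ln(1.49505) = 0.2011.
Need α^N ≥ 13.9 ⇒ N ≥ ln(13.9) / ln α = 2.632 / 0.2011 = 13.09.
Minimum whole number of stages: N = 14.

14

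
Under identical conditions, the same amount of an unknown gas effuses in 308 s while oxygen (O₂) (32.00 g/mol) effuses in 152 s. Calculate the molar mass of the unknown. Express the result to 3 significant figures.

Graham's law gives t_X/t_O₂ = √(M_X/M_O₂).
308/152 = 2.026 = √(M_X/32.00)
M_X = 32.00 × 2.026² = 32.00 × 4.106 = 131 g/mol

131 g/mol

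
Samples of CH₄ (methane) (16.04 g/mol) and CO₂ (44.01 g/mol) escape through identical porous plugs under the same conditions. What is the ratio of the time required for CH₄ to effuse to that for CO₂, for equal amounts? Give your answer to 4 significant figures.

0.6037

Graham's law gives t_CH₄/t_CO₂ = √(M_CH₄/M_CO₂) = √(16.04/44.01) = √0.3645 = 0.6037.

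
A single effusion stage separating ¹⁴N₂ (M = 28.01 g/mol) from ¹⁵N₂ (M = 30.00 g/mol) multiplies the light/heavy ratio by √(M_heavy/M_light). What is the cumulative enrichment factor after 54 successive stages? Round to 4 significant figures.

6.380

Overall factor = α^54 with α = √(30.00/28.01), i.e. (30.00/28.01)^(54/2).
= 1.07105^27 = 6.380.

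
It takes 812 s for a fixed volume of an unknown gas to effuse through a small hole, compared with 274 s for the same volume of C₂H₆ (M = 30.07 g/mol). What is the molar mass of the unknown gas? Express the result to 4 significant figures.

264.1 g/mol

Since effusion rate ∝ 1/√M, t_X/t_C₂H₆ = √(M_X/M_C₂H₆).
812/274 = 2.964 = √(M_X/30.07)
M_X = 30.07 × 2.964² = 30.07 × 8.782 = 264.1 g/mol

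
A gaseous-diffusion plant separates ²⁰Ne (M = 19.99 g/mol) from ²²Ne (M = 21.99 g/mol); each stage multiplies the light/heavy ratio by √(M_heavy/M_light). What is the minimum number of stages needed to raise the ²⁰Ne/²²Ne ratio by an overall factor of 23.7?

67

Per stage α = (21.99/19.99)^(1/2) = 1.10005^0.5, giving ln α = 0.04768.
Need α^N ≥ 23.7 ⇒ N ≥ ln(23.7) / ln α = 3.165 / 0.04768 = 66.39.
So at least 67 stages are needed.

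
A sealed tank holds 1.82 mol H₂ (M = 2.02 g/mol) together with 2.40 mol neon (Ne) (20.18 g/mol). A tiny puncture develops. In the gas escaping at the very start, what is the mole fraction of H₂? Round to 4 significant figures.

The effusion rate of species i is ∝ p_i/√M_i ∝ n_i/√M_i.
x_H₂(eff) = (n_H₂/√M_H₂) / (n_H₂/√M_H₂ + n_Ne/√M_Ne)
= (1.82/√2.02) / (1.82/√2.02 + 2.40/√20.18) = 1.281/(1.281 + 0.5343) = 0.7056.

0.7056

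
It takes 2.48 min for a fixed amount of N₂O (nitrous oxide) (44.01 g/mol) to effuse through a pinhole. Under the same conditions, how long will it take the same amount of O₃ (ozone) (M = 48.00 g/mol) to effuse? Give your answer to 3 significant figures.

2.59 min

From Graham's law, t_O₃/t_N₂O = √(M_O₃/M_N₂O) = √(48.00/44.01) = √1.091 = 1.044.
So the time for O₃ is 2.48 × 1.044 = 2.59 min.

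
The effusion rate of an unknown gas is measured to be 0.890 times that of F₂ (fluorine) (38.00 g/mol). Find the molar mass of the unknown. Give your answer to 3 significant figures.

48.0 g/mol

By Graham's law, rate_X/rate_F₂ = √(M_F₂/M_X).
0.890 = √(38.00/M_X)
M_X = 38.00 / 0.890² = 38.00 / 0.7921 = 48.0 g/mol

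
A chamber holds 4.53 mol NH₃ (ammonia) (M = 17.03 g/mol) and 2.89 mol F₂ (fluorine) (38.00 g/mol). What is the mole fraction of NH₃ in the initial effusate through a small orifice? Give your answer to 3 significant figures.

The effusion rate of species i is ∝ p_i/√M_i ∝ n_i/√M_i.
Mole fraction of NH₃ in the effusate = (n_NH₃/√M_NH₃) / (n_NH₃/√M_NH₃ + n_F₂/√M_F₂)
= (4.53/√17.03) / (4.53/√17.03 + 2.89/√38.00) = 1.098/(1.098 + 0.4688) = 0.701.

0.701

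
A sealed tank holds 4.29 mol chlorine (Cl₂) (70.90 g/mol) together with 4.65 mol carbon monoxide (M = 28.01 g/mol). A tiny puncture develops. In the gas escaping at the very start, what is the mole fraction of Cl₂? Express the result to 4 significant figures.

0.3670

The effusion rate of species i is ∝ p_i/√M_i ∝ n_i/√M_i.
Mole fraction of Cl₂ in the effusate = (n_Cl₂/√M_Cl₂) / (n_Cl₂/√M_Cl₂ + n_CO/√M_CO)
= (4.29/√70.90) / (4.29/√70.90 + 4.65/√28.01) = 0.5095/(0.5095 + 0.8786) = 0.3670.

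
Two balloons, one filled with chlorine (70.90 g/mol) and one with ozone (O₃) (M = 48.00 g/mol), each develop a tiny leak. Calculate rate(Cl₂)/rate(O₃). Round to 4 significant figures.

Using Graham's law: rate_Cl₂/rate_O₃ = √(M_O₃/M_Cl₂) = √(48.00/70.90) = √0.6770 = 0.8228.

0.8228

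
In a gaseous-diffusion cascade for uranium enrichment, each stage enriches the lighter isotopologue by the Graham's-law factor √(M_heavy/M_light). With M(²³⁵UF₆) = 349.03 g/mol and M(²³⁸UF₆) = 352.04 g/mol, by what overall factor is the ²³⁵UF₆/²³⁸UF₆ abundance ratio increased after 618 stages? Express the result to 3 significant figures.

After 618 stages the ratio has grown by (√(352.04/349.03))^618 = (352.04/349.03)^(618/2).
= 1.00862^309 = 14.2.

14.2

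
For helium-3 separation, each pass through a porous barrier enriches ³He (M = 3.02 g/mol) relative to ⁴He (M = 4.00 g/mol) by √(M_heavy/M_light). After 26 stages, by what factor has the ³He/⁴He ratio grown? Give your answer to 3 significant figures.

After 26 stages the ratio has grown by (√(4.00/3.02))^26 = (4.00/3.02)^(26/2).
= 1.32450^13 = 38.6.

38.6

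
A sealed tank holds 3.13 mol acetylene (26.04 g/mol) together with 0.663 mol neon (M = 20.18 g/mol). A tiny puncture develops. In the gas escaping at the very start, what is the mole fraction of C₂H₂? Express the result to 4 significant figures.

0.8060

Each component's effusion rate ∝ (its partial pressure)·(1/√M) ∝ n_i/√M_i.
Mole fraction of C₂H₂ in the effusate = (n_C₂H₂/√M_C₂H₂) / (n_C₂H₂/√M_C₂H₂ + n_Ne/√M_Ne)
= (3.13/√26.04) / (3.13/√26.04 + 0.663/√20.18) = 0.6134/(0.6134 + 0.1476) = 0.8060.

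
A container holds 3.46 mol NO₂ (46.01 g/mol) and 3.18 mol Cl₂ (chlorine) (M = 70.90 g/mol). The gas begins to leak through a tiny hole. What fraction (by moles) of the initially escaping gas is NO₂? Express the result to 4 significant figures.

0.5746

Rate_i ∝ x_i/√M_i (Graham's law weighted by mole fraction), so the effusate composition follows n_i/√M_i.
So x_NO₂ in the escaping gas = (n_NO₂/√M_NO₂) / Σ(n_i/√M_i)
= (3.46/√46.01) / (3.46/√46.01 + 3.18/√70.90) = 0.5101/(0.5101 + 0.3777) = 0.5746.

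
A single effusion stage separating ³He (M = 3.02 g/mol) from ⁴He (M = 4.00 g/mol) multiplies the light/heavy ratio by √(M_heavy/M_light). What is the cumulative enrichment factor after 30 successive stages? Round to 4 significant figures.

67.73

Each stage multiplies the ratio by α = √(4.00/3.02), so after 30 stages the overall factor is α^30 = (4.00/3.02)^(30/2).
= 1.32450^15 = 67.73.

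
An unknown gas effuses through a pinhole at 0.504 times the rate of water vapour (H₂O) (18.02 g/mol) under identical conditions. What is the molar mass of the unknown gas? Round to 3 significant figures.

By Graham's law, rate_X/rate_H₂O = √(M_H₂O/M_X).
0.504 = √(18.02/M_X)
M_X = 18.02 / 0.504² = 18.02 / 0.2540 = 70.9 g/mol

70.9 g/mol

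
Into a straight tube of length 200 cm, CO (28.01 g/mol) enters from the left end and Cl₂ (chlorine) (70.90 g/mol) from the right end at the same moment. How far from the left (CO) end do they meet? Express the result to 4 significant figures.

122.8 cm

Graham's law gives d_CO/d_Cl₂ = rate_CO/rate_Cl₂ = √(M_Cl₂/M_CO) = √(70.90/28.01) = 1.591.
With d_CO + d_Cl₂ = 200 cm, d_Cl₂ = 200/(1 + 1.591) = 77.19 cm.
d_CO = 200 − 77.19 = 122.8 cm.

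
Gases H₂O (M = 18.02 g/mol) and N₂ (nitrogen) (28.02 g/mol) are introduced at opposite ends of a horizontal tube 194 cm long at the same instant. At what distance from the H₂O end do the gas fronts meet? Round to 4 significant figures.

Distances travelled in equal time are proportional to diffusion rates, so d_H₂O/d_N₂ = √(M_N₂/M_H₂O) = √(28.02/18.02) = 1.247.
With d_H₂O + d_N₂ = 194 cm, d_N₂ = 194/(1 + 1.247) = 86.34 cm.
d_H₂O = 194 − 86.34 = 107.7 cm.

107.7 cm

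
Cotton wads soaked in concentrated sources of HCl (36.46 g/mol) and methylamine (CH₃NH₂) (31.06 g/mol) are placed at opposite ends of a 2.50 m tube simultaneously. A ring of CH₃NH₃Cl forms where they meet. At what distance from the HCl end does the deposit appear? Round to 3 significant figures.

In equal time, each gas travels a distance ∝ its rate ∝ 1/√M, so d_HCl/d_CH₃NH₂ = √(M_CH₃NH₂/M_HCl) = √(31.06/36.46) = 0.9230.
With d_HCl + d_CH₃NH₂ = 2.50 m, d_CH₃NH₂ = 2.50/(1 + 0.9230) = 1.300 m.
d_HCl = 2.50 − 1.300 = 1.20 m.

1.20 m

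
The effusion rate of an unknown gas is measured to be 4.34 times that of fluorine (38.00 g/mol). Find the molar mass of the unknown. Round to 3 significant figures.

2.02 g/mol

Since effusion rate ∝ 1/√M, rate_X/rate_F₂ = √(M_F₂/M_X).
4.34 = √(38.00/M_X)
M_X = 38.00 / 4.34² = 38.00 / 18.84 = 2.02 g/mol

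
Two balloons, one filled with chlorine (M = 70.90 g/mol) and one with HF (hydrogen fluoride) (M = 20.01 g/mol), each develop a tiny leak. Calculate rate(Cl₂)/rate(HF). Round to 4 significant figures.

Since effusion rate ∝ 1/√M, rate_Cl₂/rate_HF = √(M_HF/M_Cl₂) = √(20.01/70.90) = √0.2822 = 0.5313.

0.5313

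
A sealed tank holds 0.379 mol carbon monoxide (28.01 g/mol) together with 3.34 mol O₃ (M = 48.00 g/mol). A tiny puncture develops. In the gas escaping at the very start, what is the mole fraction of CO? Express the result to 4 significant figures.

0.1293

Rate_i ∝ x_i/√M_i (Graham's law weighted by mole fraction), so the effusate composition follows n_i/√M_i.
So x_CO in the escaping gas = (n_CO/√M_CO) / Σ(n_i/√M_i)
= (0.379/√28.01) / (0.379/√28.01 + 3.34/√48.00) = 0.07161/(0.07161 + 0.4821) = 0.1293.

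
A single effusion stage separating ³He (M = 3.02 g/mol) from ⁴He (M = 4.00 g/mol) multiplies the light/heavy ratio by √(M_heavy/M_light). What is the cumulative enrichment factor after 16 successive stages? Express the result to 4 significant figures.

Overall factor = α^16 with α = √(4.00/3.02), i.e. (4.00/3.02)^(16/2).
= 1.32450^8 = 9.472.

9.472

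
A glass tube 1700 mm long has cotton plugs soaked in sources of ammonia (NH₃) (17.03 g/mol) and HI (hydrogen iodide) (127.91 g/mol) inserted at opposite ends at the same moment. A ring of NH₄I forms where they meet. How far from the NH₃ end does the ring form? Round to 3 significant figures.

In equal time, each gas travels a distance ∝ its rate ∝ 1/√M, so d_NH₃/d_HI = √(M_HI/M_NH₃) = √(127.91/17.03) = 2.741.
With d_NH₃ + d_HI = 1700 mm, d_HI = 1700/(1 + 2.741) = 454.5 mm.
d_NH₃ = 1700 − 454.5 = 1250 mm.

1250 mm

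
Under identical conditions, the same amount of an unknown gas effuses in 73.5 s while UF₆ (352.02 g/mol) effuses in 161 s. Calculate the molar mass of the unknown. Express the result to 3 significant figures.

Since effusion rate ∝ 1/√M, t_X/t_UF₆ = √(M_X/M_UF₆).
73.5/161 = 0.4565 = √(M_X/352.02)
M_X = 352.02 × 0.4565² = 352.02 × 0.2084 = 73.4 g/mol

73.4 g/mol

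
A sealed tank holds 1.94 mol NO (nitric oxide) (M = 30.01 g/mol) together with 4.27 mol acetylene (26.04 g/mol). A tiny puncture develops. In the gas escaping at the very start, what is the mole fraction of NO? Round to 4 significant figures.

0.2974

Rate_i ∝ x_i/√M_i (Graham's law weighted by mole fraction), so the effusate composition follows n_i/√M_i.
So x_NO in the escaping gas = (n_NO/√M_NO) / Σ(n_i/√M_i)
= (1.94/√30.01) / (1.94/√30.01 + 4.27/√26.04) = 0.3541/(0.3541 + 0.8368) = 0.2974.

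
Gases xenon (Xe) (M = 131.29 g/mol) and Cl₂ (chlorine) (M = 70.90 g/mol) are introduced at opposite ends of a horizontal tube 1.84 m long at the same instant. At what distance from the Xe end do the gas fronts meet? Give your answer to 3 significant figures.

0.779 m

In equal time, each gas travels a distance ∝ its rate ∝ 1/√M, so d_Xe/d_Cl₂ = √(M_Cl₂/M_Xe) = √(70.90/131.29) = 0.7349.
With d_Xe + d_Cl₂ = 1.84 m, d_Cl₂ = 1.84/(1 + 0.7349) = 1.061 m.
d_Xe = 1.84 − 1.061 = 0.779 m.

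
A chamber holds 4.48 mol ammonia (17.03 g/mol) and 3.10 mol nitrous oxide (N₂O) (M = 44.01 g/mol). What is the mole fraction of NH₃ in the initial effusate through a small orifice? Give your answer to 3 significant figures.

0.699

Rate_i ∝ x_i/√M_i (Graham's law weighted by mole fraction), so the effusate composition follows n_i/√M_i.
x_NH₃(eff) = (n_NH₃/√M_NH₃) / (n_NH₃/√M_NH₃ + n_N₂O/√M_N₂O)
= (4.48/√17.03) / (4.48/√17.03 + 3.10/√44.01) = 1.086/(1.086 + 0.4673) = 0.699.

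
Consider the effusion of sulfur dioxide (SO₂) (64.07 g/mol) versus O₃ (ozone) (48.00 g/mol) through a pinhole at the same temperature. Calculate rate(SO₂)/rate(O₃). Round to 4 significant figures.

By Graham's law, rate_SO₂/rate_O₃ = √(M_O₃/M_SO₂) = √(48.00/64.07) = √0.7492 = 0.8656.

0.8656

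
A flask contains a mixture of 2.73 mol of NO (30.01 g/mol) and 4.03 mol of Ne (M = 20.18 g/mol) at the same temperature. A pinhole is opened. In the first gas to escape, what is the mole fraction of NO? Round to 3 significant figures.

0.357

The effusion rate of species i is ∝ p_i/√M_i ∝ n_i/√M_i.
So x_NO in the escaping gas = (n_NO/√M_NO) / Σ(n_i/√M_i)
= (2.73/√30.01) / (2.73/√30.01 + 4.03/√20.18) = 0.4983/(0.4983 + 0.8971) = 0.357.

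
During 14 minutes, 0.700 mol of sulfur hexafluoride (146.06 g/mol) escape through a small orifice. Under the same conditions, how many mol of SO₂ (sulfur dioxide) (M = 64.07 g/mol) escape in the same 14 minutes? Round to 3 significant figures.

From Graham's law, rate_SO₂/rate_SF₆ = √(M_SF₆/M_SO₂) = √(146.06/64.07) = √2.280 = 1.510.
So the amount for SO₂ is 0.700 × 1.510 = 1.06 mol.

1.06 mol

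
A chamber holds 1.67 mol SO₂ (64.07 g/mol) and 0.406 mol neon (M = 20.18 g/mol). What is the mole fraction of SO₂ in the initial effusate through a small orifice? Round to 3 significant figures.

Effusion rate of each component ∝ n_i/√M_i (partial pressure × 1/√M).
x_SO₂(eff) = (n_SO₂/√M_SO₂) / (n_SO₂/√M_SO₂ + n_Ne/√M_Ne)
= (1.67/√64.07) / (1.67/√64.07 + 0.406/√20.18) = 0.2086/(0.2086 + 0.09038) = 0.698.

0.698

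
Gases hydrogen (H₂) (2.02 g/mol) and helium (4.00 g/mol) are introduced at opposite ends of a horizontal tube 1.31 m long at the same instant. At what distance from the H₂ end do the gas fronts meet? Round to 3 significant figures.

0.766 m

In equal time, each gas travels a distance ∝ its rate ∝ 1/√M, so d_H₂/d_He = √(M_He/M_H₂) = √(4.00/2.02) = 1.407.
With d_H₂ + d_He = 1.31 m, d_He = 1.31/(1 + 1.407) = 0.5442 m.
d_H₂ = 1.31 − 0.5442 = 0.766 m.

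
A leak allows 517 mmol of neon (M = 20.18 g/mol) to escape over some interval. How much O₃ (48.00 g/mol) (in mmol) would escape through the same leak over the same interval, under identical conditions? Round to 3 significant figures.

335 mmol

Graham's law gives rate_O₃/rate_Ne = √(M_Ne/M_O₃) = √(20.18/48.00) = √0.4204 = 0.6484.
So the amount for O₃ is 517 × 0.6484 = 335 mmol.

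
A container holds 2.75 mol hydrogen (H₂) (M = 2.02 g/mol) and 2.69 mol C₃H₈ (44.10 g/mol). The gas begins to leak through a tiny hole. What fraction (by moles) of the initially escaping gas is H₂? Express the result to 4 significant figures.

0.8269

Effusion rate of each component ∝ n_i/√M_i (partial pressure × 1/√M).
So x_H₂ in the escaping gas = (n_H₂/√M_H₂) / Σ(n_i/√M_i)
= (2.75/√2.02) / (2.75/√2.02 + 2.69/√44.10) = 1.935/(1.935 + 0.4051) = 0.8269.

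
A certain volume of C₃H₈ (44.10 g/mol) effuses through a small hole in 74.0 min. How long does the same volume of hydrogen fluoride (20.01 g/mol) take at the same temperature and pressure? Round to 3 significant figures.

49.8 min

By Graham's law, t_HF/t_C₃H₈ = √(M_HF/M_C₃H₈) = √(20.01/44.10) = √0.4537 = 0.6736.
So the time for HF is 74.0 × 0.6736 = 49.8 min.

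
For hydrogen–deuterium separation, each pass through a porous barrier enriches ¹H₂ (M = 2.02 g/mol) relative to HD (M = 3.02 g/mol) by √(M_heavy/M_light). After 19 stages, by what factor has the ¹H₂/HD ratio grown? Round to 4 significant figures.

Each stage multiplies the ratio by α = √(3.02/2.02), so after 19 stages the overall factor is α^19 = (3.02/2.02)^(19/2).
= 1.49505^(19/2) = 45.63.

45.63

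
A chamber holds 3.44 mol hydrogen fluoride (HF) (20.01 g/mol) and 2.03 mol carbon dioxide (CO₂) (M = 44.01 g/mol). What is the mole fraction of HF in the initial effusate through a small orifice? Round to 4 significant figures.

Each component's effusion rate ∝ (its partial pressure)·(1/√M) ∝ n_i/√M_i.
So x_HF in the escaping gas = (n_HF/√M_HF) / Σ(n_i/√M_i)
= (3.44/√20.01) / (3.44/√20.01 + 2.03/√44.01) = 0.7690/(0.7690 + 0.3060) = 0.7154.

0.7154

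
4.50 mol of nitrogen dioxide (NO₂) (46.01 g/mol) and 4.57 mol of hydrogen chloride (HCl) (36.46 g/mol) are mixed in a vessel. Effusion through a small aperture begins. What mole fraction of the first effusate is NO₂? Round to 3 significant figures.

Each component's effusion rate ∝ (its partial pressure)·(1/√M) ∝ n_i/√M_i.
So x_NO₂ in the escaping gas = (n_NO₂/√M_NO₂) / Σ(n_i/√M_i)
= (4.50/√46.01) / (4.50/√46.01 + 4.57/√36.46) = 0.6634/(0.6634 + 0.7568) = 0.467.

0.467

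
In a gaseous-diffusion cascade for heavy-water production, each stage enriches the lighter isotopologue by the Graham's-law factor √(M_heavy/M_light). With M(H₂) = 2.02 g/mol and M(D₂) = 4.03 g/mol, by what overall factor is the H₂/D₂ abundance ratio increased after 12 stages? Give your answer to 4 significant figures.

63.06

The single-stage factor is √(M_heavy/M_light), so 12 stages give [√(4.03/2.02)]^12 = (4.03/2.02)^(12/2).
= 1.99505^6 = 63.06.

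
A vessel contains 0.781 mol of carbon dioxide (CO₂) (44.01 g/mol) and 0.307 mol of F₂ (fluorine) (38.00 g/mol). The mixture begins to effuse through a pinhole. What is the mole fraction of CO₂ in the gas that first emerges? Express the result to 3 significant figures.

0.703

The effusion rate of species i is ∝ p_i/√M_i ∝ n_i/√M_i.
x_CO₂(eff) = (n_CO₂/√M_CO₂) / (n_CO₂/√M_CO₂ + n_F₂/√M_F₂)
= (0.781/√44.01) / (0.781/√44.01 + 0.307/√38.00) = 0.1177/(0.1177 + 0.04980) = 0.703.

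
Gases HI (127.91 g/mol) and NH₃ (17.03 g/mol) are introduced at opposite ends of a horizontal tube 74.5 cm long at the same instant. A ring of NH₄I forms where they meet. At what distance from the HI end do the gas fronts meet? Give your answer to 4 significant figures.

19.92 cm

The fronts meet when d_HI + d_NH₃ = L with d_HI/d_NH₃ = √(M_NH₃/M_HI) (Graham's law). Here √(M_NH₃/M_HI) = √(17.03/127.91) = 0.3649.
With d_HI + d_NH₃ = 74.5 cm, d_NH₃ = 74.5/(1 + 0.3649) = 54.58 cm.
d_HI = 74.5 − 54.58 = 19.92 cm.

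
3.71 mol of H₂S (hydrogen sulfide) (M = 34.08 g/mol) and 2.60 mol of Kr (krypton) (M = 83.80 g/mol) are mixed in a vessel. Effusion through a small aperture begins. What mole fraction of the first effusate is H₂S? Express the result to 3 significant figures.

Each component's effusion rate ∝ (its partial pressure)·(1/√M) ∝ n_i/√M_i.
x_H₂S(eff) = (n_H₂S/√M_H₂S) / (n_H₂S/√M_H₂S + n_Kr/√M_Kr)
= (3.71/√34.08) / (3.71/√34.08 + 2.60/√83.80) = 0.6355/(0.6355 + 0.2840) = 0.691.

0.691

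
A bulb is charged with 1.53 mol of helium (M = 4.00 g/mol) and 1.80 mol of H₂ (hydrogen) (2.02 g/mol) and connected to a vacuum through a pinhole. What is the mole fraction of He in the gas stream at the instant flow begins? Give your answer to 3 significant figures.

0.377

Each component's effusion rate ∝ (its partial pressure)·(1/√M) ∝ n_i/√M_i.
So x_He in the escaping gas = (n_He/√M_He) / Σ(n_i/√M_i)
= (1.53/√4.00) / (1.53/√4.00 + 1.80/√2.02) = 0.7650/(0.7650 + 1.266) = 0.377.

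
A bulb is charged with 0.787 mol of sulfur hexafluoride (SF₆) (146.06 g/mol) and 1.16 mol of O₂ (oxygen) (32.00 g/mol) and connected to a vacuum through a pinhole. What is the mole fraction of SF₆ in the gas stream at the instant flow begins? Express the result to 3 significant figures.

The effusion rate of species i is ∝ p_i/√M_i ∝ n_i/√M_i.
Mole fraction of SF₆ in the effusate = (n_SF₆/√M_SF₆) / (n_SF₆/√M_SF₆ + n_O₂/√M_O₂)
= (0.787/√146.06) / (0.787/√146.06 + 1.16/√32.00) = 0.06512/(0.06512 + 0.2051) = 0.241.

0.241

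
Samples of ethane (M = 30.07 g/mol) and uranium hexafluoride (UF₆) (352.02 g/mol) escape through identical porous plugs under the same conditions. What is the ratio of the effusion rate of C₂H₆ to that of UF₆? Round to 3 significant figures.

Graham's law gives rate_C₂H₆/rate_UF₆ = √(M_UF₆/M_C₂H₆) = √(352.02/30.07) = √11.71 = 3.42.

3.42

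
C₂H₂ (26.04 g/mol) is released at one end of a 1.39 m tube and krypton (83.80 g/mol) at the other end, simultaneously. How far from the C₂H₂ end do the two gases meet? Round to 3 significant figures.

Graham's law gives d_C₂H₂/d_Kr = rate_C₂H₂/rate_Kr = √(M_Kr/M_C₂H₂) = √(83.80/26.04) = 1.794.
With d_C₂H₂ + d_Kr = 1.39 m, d_Kr = 1.39/(1 + 1.794) = 0.4975 m.
d_C₂H₂ = 1.39 − 0.4975 = 0.892 m.

0.892 m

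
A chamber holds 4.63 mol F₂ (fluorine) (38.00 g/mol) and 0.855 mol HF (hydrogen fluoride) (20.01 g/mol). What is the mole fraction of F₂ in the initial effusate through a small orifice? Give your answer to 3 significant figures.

0.797

Each component's effusion rate ∝ (its partial pressure)·(1/√M) ∝ n_i/√M_i.
x_F₂(eff) = (n_F₂/√M_F₂) / (n_F₂/√M_F₂ + n_HF/√M_HF)
= (4.63/√38.00) / (4.63/√38.00 + 0.855/√20.01) = 0.7511/(0.7511 + 0.1911) = 0.797.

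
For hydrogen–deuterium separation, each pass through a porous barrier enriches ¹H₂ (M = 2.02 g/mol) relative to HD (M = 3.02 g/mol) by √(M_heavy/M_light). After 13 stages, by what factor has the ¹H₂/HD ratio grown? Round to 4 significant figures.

13.65

Overall factor = α^13 with α = √(3.02/2.02), i.e. (3.02/2.02)^(13/2).
= 1.49505^(13/2) = 13.65.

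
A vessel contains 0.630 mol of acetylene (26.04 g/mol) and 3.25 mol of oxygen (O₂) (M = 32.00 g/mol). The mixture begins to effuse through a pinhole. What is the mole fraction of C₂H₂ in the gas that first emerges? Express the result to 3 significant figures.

Effusion rate of each component ∝ n_i/√M_i (partial pressure × 1/√M).
So x_C₂H₂ in the escaping gas = (n_C₂H₂/√M_C₂H₂) / Σ(n_i/√M_i)
= (0.630/√26.04) / (0.630/√26.04 + 3.25/√32.00) = 0.1235/(0.1235 + 0.5745) = 0.177.

0.177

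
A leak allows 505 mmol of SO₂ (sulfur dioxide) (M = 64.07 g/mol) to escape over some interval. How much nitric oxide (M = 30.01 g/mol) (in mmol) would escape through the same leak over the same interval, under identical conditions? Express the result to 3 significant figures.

From Graham's law, rate_NO/rate_SO₂ = √(M_SO₂/M_NO) = √(64.07/30.01) = √2.135 = 1.461.
So the amount for NO is 505 × 1.461 = 738 mmol.

738 mmol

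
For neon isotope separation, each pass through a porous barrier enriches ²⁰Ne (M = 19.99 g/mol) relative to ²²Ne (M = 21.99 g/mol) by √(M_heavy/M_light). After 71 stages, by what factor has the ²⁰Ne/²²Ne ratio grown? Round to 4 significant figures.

After 71 stages the ratio has grown by (√(21.99/19.99))^71 = (21.99/19.99)^(71/2).
= 1.10005^(71/2) = 29.52.

29.52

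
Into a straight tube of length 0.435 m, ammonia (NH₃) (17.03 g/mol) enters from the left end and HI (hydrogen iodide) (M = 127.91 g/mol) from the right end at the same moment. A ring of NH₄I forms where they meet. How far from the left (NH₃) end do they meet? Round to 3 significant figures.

0.319 m

Distances travelled in equal time are proportional to diffusion rates, so d_NH₃/d_HI = √(M_HI/M_NH₃) = √(127.91/17.03) = 2.741.
With d_NH₃ + d_HI = 0.435 m, d_HI = 0.435/(1 + 2.741) = 0.1163 m.
d_NH₃ = 0.435 − 0.1163 = 0.319 m.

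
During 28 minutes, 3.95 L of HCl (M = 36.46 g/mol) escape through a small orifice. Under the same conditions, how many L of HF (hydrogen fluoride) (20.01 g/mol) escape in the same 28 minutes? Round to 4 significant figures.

Graham's law gives rate_HF/rate_HCl = √(M_HCl/M_HF) = √(36.46/20.01) = √1.822 = 1.350.
So the volume for HF is 3.95 × 1.350 = 5.332 L.

5.332 L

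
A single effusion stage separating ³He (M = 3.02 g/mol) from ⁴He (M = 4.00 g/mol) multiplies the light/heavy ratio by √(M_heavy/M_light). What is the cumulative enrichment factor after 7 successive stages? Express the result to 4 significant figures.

2.674

After 7 stages the ratio has grown by (√(4.00/3.02))^7 = (4.00/3.02)^(7/2).
= 1.32450^(7/2) = 2.674.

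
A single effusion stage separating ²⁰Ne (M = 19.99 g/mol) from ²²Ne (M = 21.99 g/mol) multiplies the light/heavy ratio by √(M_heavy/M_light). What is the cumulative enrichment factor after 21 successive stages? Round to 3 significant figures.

2.72

Each stage multiplies the ratio by α = √(21.99/19.99), so after 21 stages the overall factor is α^21 = (21.99/19.99)^(21/2).
= 1.10005^(21/2) = 2.72.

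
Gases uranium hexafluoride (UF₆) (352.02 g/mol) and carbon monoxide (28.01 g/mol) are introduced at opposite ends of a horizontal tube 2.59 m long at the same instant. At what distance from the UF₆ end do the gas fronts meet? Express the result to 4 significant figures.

In equal time, each gas travels a distance ∝ its rate ∝ 1/√M, so d_UF₆/d_CO = √(M_CO/M_UF₆) = √(28.01/352.02) = 0.2821.
With d_UF₆ + d_CO = 2.59 m, d_CO = 2.59/(1 + 0.2821) = 2.020 m.
d_UF₆ = 2.59 − 2.020 = 0.5698 m.

0.5698 m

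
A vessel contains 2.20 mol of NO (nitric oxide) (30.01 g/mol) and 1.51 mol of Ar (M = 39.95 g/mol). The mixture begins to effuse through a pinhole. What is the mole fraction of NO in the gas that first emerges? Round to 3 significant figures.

Each component's effusion rate ∝ (its partial pressure)·(1/√M) ∝ n_i/√M_i.
x_NO(eff) = (n_NO/√M_NO) / (n_NO/√M_NO + n_Ar/√M_Ar)
= (2.20/√30.01) / (2.20/√30.01 + 1.51/√39.95) = 0.4016/(0.4016 + 0.2389) = 0.627.

0.627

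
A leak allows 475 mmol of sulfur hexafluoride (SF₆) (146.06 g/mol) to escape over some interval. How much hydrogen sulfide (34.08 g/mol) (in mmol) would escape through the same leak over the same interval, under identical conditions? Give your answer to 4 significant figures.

983.4 mmol

Since effusion rate ∝ 1/√M, rate_H₂S/rate_SF₆ = √(M_SF₆/M_H₂S) = √(146.06/34.08) = √4.286 = 2.070.
So the amount for H₂S is 475 × 2.070 = 983.4 mmol.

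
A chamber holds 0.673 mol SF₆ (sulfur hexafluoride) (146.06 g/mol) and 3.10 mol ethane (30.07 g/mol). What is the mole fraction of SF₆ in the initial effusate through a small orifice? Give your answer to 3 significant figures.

Each component's effusion rate ∝ (its partial pressure)·(1/√M) ∝ n_i/√M_i.
x_SF₆(eff) = (n_SF₆/√M_SF₆) / (n_SF₆/√M_SF₆ + n_C₂H₆/√M_C₂H₆)
= (0.673/√146.06) / (0.673/√146.06 + 3.10/√30.07) = 0.05569/(0.05569 + 0.5653) = 0.0897.

0.0897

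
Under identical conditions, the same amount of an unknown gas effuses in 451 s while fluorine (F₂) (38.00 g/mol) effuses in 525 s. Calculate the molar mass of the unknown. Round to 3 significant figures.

28.0 g/mol

Using Graham's law: t_X/t_F₂ = √(M_X/M_F₂).
451/525 = 0.8590 = √(M_X/38.00)
M_X = 38.00 × 0.8590² = 38.00 × 0.7380 = 28.0 g/mol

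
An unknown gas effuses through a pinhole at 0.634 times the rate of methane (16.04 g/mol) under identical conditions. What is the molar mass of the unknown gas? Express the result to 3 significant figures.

By Graham's law, rate_X/rate_CH₄ = √(M_CH₄/M_X).
0.634 = √(16.04/M_X)
M_X = 16.04 / 0.634² = 16.04 / 0.4020 = 39.9 g/mol

39.9 g/mol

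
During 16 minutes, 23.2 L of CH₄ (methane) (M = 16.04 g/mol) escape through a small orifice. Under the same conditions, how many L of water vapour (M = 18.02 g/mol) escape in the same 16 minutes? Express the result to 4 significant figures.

21.89 L

Since effusion rate ∝ 1/√M, rate_H₂O/rate_CH₄ = √(M_CH₄/M_H₂O) = √(16.04/18.02) = √0.8901 = 0.9435.
So the volume for H₂O is 23.2 × 0.9435 = 21.89 L.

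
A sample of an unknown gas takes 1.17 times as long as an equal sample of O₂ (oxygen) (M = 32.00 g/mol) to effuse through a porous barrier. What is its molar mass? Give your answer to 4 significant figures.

43.80 g/mol

Using Graham's law: t_X/t_O₂ = √(M_X/M_O₂).
1.17 = √(M_X/32.00)
M_X = 32.00 × 1.17² = 32.00 × 1.369 = 43.80 g/mol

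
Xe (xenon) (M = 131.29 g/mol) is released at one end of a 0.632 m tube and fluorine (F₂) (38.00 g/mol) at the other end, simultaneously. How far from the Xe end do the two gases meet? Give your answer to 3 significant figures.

0.221 m

In equal time, each gas travels a distance ∝ its rate ∝ 1/√M, so d_Xe/d_F₂ = √(M_F₂/M_Xe) = √(38.00/131.29) = 0.5380.
With d_Xe + d_F₂ = 0.632 m, d_F₂ = 0.632/(1 + 0.5380) = 0.4109 m.
d_Xe = 0.632 − 0.4109 = 0.221 m.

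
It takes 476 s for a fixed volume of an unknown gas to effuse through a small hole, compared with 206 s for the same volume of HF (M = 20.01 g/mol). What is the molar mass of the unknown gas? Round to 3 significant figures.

Since effusion rate ∝ 1/√M, t_X/t_HF = √(M_X/M_HF).
476/206 = 2.311 = √(M_X/20.01)
M_X = 20.01 × 2.311² = 20.01 × 5.339 = 107 g/mol

107 g/mol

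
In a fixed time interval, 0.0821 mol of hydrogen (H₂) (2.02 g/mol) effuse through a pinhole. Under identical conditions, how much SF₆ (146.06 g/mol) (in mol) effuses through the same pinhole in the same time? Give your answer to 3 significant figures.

Graham's law gives rate_SF₆/rate_H₂ = √(M_H₂/M_SF₆) = √(2.02/146.06) = √0.01383 = 0.1176.
So the amount for SF₆ is 0.0821 × 0.1176 = 0.00966 mol.

0.00966 mol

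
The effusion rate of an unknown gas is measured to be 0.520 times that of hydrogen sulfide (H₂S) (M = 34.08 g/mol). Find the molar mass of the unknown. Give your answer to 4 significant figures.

Since effusion rate ∝ 1/√M, rate_X/rate_H₂S = √(M_H₂S/M_X).
0.520 = √(34.08/M_X)
M_X = 34.08 / 0.520² = 34.08 / 0.2704 = 126.0 g/mol

126.0 g/mol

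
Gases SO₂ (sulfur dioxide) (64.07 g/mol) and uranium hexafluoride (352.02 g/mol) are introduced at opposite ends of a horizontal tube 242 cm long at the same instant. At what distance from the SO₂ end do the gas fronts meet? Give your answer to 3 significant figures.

Graham's law gives d_SO₂/d_UF₆ = rate_SO₂/rate_UF₆ = √(M_UF₆/M_SO₂) = √(352.02/64.07) = 2.344.
With d_SO₂ + d_UF₆ = 242 cm, d_UF₆ = 242/(1 + 2.344) = 72.37 cm.
d_SO₂ = 242 − 72.37 = 170 cm.

170 cm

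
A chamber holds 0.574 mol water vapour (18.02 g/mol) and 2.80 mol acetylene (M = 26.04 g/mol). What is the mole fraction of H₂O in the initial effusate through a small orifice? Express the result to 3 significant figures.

Each component's effusion rate ∝ (its partial pressure)·(1/√M) ∝ n_i/√M_i.
Mole fraction of H₂O in the effusate = (n_H₂O/√M_H₂O) / (n_H₂O/√M_H₂O + n_C₂H₂/√M_C₂H₂)
= (0.574/√18.02) / (0.574/√18.02 + 2.80/√26.04) = 0.1352/(0.1352 + 0.5487) = 0.198.

0.198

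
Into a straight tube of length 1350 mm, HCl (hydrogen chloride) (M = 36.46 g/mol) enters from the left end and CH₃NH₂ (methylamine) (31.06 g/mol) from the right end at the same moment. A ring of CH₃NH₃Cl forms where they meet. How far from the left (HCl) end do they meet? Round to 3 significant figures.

Graham's law gives d_HCl/d_CH₃NH₂ = rate_HCl/rate_CH₃NH₂ = √(M_CH₃NH₂/M_HCl) = √(31.06/36.46) = 0.9230.
With d_HCl + d_CH₃NH₂ = 1350 mm, d_CH₃NH₂ = 1350/(1 + 0.9230) = 702.0 mm.
d_HCl = 1350 − 702.0 = 648 mm.

648 mm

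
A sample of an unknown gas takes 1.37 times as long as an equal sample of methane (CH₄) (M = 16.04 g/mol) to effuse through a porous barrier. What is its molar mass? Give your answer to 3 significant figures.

From Graham's law, t_X/t_CH₄ = √(M_X/M_CH₄).
1.37 = √(M_X/16.04)
M_X = 16.04 × 1.37² = 16.04 × 1.877 = 30.1 g/mol

30.1 g/mol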